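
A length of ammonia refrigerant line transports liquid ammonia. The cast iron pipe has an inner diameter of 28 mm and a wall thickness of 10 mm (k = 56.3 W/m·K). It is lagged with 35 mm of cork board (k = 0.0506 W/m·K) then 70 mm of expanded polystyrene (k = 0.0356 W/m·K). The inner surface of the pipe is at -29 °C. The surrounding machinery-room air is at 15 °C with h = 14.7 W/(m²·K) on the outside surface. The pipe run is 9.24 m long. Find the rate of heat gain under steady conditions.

Per-layer cylindrical resistances, series-summed:
R_cast iron pipe wall = ln(24/14)/(2π×56.3×9.24) = 1.649×10^-4 K/W
R_cork board = ln(59/24)/(2π×0.0506×9.24) = 0.3062 K/W
R_expanded polystyrene = ln(129/59)/(2π×0.0356×9.24) = 0.3785 K/W
R_outer film = 1/(h_o·2πr_oL) = 1/(14.7×2π×0.129×9.24) = 0.009083 K/W
R_total = 0.6939 K/W
Q = ΔT/R_total = 44/0.6939

Q ≈ 63.4 W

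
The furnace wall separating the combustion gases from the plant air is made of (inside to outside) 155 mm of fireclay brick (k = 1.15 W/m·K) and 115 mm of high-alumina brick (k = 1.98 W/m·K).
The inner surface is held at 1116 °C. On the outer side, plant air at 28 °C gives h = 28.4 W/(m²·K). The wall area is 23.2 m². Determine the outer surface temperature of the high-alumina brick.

Series thermal resistances:
R_fireclay brick = L/(kA) = 0.155/(1.15×23.2) = 0.00581 K/W
R_high-alumina brick = L/(kA) = 0.115/(1.98×23.2) = 0.002503 K/W
R_outer film = 1/(h_o·A) = 1/(28.4×23.2) = 0.001518 K/W
R_total = 0.009831 K/W;  Q = ΔT/R_total = 1088/0.009831 = 110700 W
T_interface = T_inner − Q·ΣR(inner→interface) = 1116 − 111000×0.008313

T ≈ 196 °C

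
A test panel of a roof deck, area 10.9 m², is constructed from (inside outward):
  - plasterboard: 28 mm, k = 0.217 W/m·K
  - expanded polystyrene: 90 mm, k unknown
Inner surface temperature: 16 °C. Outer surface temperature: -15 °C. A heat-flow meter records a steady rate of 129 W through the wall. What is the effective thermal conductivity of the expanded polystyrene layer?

k ≈ 0.0361 W/(m·K)

Model the wall as resistances in series:
R_plasterboard = L/(kA) = 0.028/(0.217×10.9) = 0.01184 K/W
Sum of known resistances R_other = 0.01184 K/W
Total R = ΔT/Q = 31/129 = 0.2403 K/W
R_expanded polystyrene = R_total − R_other = 0.2285 K/W
k = L/(R·A) = 0.09/(0.2285×10.9)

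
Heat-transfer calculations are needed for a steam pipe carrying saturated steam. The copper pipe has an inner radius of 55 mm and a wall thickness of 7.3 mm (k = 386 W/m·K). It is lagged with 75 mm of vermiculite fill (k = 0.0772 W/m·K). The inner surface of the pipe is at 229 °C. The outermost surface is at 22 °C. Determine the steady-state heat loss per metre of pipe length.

q′ ≈ 127 W/m

For a radial system each layer contributes R = ln(r_out/r_in)/(2πkL); films add R = 1/(hA).
R_copper pipe wall = ln(62.3/55)/(2π×386×1) = 5.139×10^-5 K/W
R_vermiculite fill = ln(137.3/62.3)/(2π×0.0772×1) = 1.629 K/W
R_total = 1.629 K/W
Q = ΔT/R_total = 207/1.629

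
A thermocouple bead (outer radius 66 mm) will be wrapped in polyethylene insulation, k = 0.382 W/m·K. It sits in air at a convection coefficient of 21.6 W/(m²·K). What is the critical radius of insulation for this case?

For a sphere r_cr = 2k/h = 2×0.382/21.6
r_cr = 35.4 mm; since the bare radius (66 mm) is above r_cr, any added insulation will reduce heat loss.

r_cr ≈ 35.4 mm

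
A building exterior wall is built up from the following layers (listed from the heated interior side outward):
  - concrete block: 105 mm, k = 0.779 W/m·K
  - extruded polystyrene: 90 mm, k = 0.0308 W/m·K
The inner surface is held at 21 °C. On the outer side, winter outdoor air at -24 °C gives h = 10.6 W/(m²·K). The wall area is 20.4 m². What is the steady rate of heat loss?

Model the wall as resistances in series:
R_concrete block = L/(kA) = 0.105/(0.779×20.4) = 0.006607 K/W
R_extruded polystyrene = L/(kA) = 0.09/(0.0308×20.4) = 0.1432 K/W
R_outer film = 1/(h_o·A) = 1/(10.6×20.4) = 0.004624 K/W
R_total = 0.1545 K/W
Q = ΔT / R_total = 45 / 0.1545

Q ≈ 291 W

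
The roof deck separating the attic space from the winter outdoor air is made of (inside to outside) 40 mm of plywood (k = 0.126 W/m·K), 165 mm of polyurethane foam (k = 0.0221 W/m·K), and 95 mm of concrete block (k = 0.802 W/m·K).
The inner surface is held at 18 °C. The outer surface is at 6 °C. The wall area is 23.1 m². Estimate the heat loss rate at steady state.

Q ≈ 35.1 W

Treating each layer as a thermal resistance in series:
R_plywood = L/(kA) = 0.04/(0.126×23.1) = 0.01374 K/W
R_polyurethane foam = L/(kA) = 0.165/(0.0221×23.1) = 0.3232 K/W
R_concrete block = L/(kA) = 0.095/(0.802×23.1) = 0.005128 K/W
R_total = 0.3421 K/W
Q = ΔT / R_total = 12 / 0.3421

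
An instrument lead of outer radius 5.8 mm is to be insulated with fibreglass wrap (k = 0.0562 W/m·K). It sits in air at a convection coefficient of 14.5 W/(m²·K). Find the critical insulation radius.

For a cylinder r_cr = k/h = 0.0562/14.5
r_cr = 3.88 mm; since the bare radius (5.8 mm) is above r_cr, any added insulation will reduce heat loss.

r_cr ≈ 3.88 mm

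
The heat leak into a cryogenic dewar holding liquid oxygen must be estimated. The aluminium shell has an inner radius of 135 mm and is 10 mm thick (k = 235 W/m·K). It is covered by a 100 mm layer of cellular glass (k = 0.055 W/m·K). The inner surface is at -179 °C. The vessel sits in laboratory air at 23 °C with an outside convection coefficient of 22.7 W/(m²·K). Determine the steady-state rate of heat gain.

Radial (spherical) resistances in series:
R_aluminium shell = (1/0.135 − 1/0.145)/(4π×235) = 1.73×10^-4 K/W
R_cellular glass = (1/0.145 − 1/0.245)/(4π×0.055) = 4.073 K/W
R_outer film = 1/(h·4πr_o²) = 1/(22.7×4π×0.245²) = 0.0584 K/W
R_total = 4.131 K/W
Q = ΔT/R_total = 202/4.131

Q ≈ 48.9 W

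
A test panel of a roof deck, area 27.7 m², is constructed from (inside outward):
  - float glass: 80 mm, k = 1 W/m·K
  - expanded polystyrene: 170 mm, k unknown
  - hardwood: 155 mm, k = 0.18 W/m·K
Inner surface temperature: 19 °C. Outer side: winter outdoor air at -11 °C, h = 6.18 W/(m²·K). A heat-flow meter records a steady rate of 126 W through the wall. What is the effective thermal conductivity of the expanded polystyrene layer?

Model the wall as resistances in series:
R_float glass = L/(kA) = 0.08/(1×27.7) = 0.002888 K/W
R_hardwood = L/(kA) = 0.155/(0.18×27.7) = 0.03109 K/W
R_outer film = 1/(h_o·A) = 1/(6.18×27.7) = 0.005842 K/W
Sum of known resistances R_other = 0.03982 K/W
Total R = ΔT/Q = 30/126 = 0.2381 K/W
R_expanded polystyrene = R_total − R_other = 0.1983 K/W
k = L/(R·A) = 0.17/(0.1983×27.7)

k ≈ 0.031 W/(m·K)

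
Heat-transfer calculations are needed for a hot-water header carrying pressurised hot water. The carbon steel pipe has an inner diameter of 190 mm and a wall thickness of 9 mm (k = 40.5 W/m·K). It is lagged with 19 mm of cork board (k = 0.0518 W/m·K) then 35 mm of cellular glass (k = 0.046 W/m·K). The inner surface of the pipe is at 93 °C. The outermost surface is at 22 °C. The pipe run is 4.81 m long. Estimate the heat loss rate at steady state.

Q ≈ 247 W

Radial resistances (cylindrical: R_cond = ln(r_o/r_i)/(2πkL), R_conv = 1/(h·2πrL)):
R_carbon steel pipe wall = ln(104/95)/(2π×40.5×4.81) = 7.395×10^-5 K/W
R_cork board = ln(123/104)/(2π×0.0518×4.81) = 0.1072 K/W
R_cellular glass = ln(158/123)/(2π×0.046×4.81) = 0.1801 K/W
R_total = 0.2874 K/W
Q = ΔT/R_total = 71/0.2874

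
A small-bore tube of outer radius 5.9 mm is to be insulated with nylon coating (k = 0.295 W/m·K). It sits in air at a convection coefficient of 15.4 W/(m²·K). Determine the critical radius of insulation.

For a cylinder r_cr = k/h = 0.295/15.4
r_cr = 19.2 mm; since the bare radius (5.9 mm) is below r_cr, adding a thin layer of insulation will *increase* heat loss.

r_cr ≈ 19.2 mm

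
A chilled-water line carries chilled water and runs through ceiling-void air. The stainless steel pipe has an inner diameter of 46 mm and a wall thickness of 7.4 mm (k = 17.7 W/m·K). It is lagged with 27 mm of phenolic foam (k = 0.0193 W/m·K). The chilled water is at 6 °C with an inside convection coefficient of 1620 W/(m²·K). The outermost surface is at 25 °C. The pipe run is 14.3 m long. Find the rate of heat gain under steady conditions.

Q ≈ 51.8 W

Per-layer cylindrical resistances, series-summed:
R_inner film = 1/(h_i·2πr₁L) = 1/(1620×2π×0.023×14.3) = 2.987×10^-4 K/W
R_stainless steel pipe wall = ln(30.4/23)/(2π×17.7×14.3) = 1.754×10^-4 K/W
R_phenolic foam = ln(57.4/30.4)/(2π×0.0193×14.3) = 0.3665 K/W
R_total = 0.367 K/W
Q = ΔT/R_total = 19/0.367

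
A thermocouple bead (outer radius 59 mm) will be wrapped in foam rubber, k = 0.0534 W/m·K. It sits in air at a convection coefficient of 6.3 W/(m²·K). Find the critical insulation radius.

r_cr ≈ 17 mm

For a sphere r_cr = 2k/h = 2×0.0534/6.3
r_cr = 17 mm; since the bare radius (59 mm) is above r_cr, any added insulation will reduce heat loss.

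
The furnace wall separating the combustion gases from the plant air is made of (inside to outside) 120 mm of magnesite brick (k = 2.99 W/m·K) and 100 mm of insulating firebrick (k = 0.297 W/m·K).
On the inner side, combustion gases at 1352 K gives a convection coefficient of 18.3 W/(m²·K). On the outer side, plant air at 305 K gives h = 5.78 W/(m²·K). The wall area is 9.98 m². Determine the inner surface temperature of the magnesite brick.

T ≈ 1260 K

Model the wall as resistances in series:
R_inner film = 1/(h_i·A) = 1/(18.3×9.98) = 0.005475 K/W
R_magnesite brick = L/(kA) = 0.12/(2.99×9.98) = 0.004021 K/W
R_insulating firebrick = L/(kA) = 0.1/(0.297×9.98) = 0.03374 K/W
R_outer film = 1/(h_o·A) = 1/(5.78×9.98) = 0.01734 K/W
R_total = 0.06057 K/W;  Q = ΔT/R_total = 1047/0.06057 = 17290 W
T_interface = T_inner − Q·ΣR(inner→interface) = 1352 − 17300×0.005475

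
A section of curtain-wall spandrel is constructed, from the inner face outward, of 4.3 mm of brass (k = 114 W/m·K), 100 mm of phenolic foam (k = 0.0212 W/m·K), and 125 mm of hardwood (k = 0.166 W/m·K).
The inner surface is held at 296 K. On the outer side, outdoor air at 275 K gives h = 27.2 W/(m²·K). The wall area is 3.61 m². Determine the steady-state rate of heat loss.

Model the wall as resistances in series:
R_brass = L/(kA) = 0.0043/(114×3.61) = 1.045×10^-5 K/W
R_phenolic foam = L/(kA) = 0.1/(0.0212×3.61) = 1.307 K/W
R_hardwood = L/(kA) = 0.125/(0.166×3.61) = 0.2086 K/W
R_outer film = 1/(h_o·A) = 1/(27.2×3.61) = 0.01018 K/W
R_total = 1.525 K/W
Q = ΔT / R_total = 21 / 1.525

Q ≈ 13.8 W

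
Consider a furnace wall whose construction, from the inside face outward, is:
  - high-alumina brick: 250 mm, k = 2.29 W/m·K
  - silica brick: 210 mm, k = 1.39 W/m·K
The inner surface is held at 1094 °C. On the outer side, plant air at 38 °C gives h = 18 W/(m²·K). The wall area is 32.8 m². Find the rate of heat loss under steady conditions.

Q ≈ 110000 W

Series thermal resistances:
R_high-alumina brick = L/(kA) = 0.25/(2.29×32.8) = 0.003328 K/W
R_silica brick = L/(kA) = 0.21/(1.39×32.8) = 0.004606 K/W
R_outer film = 1/(h_o·A) = 1/(18×32.8) = 0.001694 K/W
R_total = 0.009628 K/W
Q = ΔT / R_total = 1056 / 0.009628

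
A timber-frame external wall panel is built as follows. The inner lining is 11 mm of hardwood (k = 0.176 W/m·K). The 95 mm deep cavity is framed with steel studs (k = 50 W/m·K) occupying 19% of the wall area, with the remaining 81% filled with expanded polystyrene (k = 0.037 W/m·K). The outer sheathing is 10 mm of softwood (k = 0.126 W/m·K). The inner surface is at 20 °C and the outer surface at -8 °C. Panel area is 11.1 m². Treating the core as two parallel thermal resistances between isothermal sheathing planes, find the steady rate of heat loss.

Sheathing layers in series; stud and cavity paths in parallel between them.
R_inner = 0.011/(0.176×11.1) = 0.005631 K/W
R_stud  = 0.095/(50×0.19×11.1) = 9.009×10^-4 K/W
R_cav   = 0.095/(0.037×0.81×11.1) = 0.2856 K/W
1/R_core = 1/R_stud + 1/R_cav → R_core = 8.981×10^-4 K/W
R_outer = 0.01/(0.126×11.1) = 0.00715 K/W
R_total = 0.01368 K/W
Q = ΔT/R_total = 28/0.01368

Q ≈ 2050 W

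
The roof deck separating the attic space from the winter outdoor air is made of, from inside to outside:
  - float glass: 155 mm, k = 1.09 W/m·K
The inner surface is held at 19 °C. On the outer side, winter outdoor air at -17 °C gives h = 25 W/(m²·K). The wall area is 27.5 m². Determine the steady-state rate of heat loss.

Model the wall as resistances in series:
R_float glass = L/(kA) = 0.155/(1.09×27.5) = 0.005171 K/W
R_outer film = 1/(h_o·A) = 1/(25×27.5) = 0.001455 K/W
R_total = 0.006626 K/W
Q = ΔT / R_total = 36 / 0.006626

Q ≈ 5430 W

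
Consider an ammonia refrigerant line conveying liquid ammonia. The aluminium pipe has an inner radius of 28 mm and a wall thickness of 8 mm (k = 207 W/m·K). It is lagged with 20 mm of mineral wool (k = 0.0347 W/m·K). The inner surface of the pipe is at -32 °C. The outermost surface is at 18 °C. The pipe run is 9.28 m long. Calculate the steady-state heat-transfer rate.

Q ≈ 229 W

Per-layer cylindrical resistances, series-summed:
R_aluminium pipe wall = ln(36/28)/(2π×207×9.28) = 2.082×10^-5 K/W
R_mineral wool = ln(56/36)/(2π×0.0347×9.28) = 0.2184 K/W
R_total = 0.2184 K/W
Q = ΔT/R_total = 50/0.2184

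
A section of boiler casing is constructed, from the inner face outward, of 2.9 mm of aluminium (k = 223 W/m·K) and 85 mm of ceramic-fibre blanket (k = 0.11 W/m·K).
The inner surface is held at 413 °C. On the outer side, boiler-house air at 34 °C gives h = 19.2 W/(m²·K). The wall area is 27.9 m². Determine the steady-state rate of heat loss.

Q ≈ 12800 W

Series thermal resistances:
R_aluminium = L/(kA) = 0.0029/(223×27.9) = 4.661×10^-7 K/W
R_ceramic-fibre blanket = L/(kA) = 0.085/(0.11×27.9) = 0.0277 K/W
R_outer film = 1/(h_o·A) = 1/(19.2×27.9) = 0.001867 K/W
R_total = 0.02956 K/W
Q = ΔT / R_total = 379 / 0.02956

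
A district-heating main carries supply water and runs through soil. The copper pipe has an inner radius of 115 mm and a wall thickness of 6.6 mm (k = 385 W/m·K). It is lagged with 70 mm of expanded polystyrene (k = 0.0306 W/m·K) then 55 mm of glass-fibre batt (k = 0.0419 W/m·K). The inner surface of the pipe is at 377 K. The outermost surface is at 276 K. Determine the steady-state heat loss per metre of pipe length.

For a radial system each layer contributes R = ln(r_out/r_in)/(2πkL); films add R = 1/(hA).
R_copper pipe wall = ln(121.6/115)/(2π×385×1) = 2.307×10^-5 K/W
R_expanded polystyrene = ln(191.6/121.6)/(2π×0.0306×1) = 2.365 K/W
R_glass-fibre batt = ln(246.6/191.6)/(2π×0.0419×1) = 0.9586 K/W
R_total = 3.323 K/W
Q = ΔT/R_total = 101/3.323

q′ ≈ 30.4 W/m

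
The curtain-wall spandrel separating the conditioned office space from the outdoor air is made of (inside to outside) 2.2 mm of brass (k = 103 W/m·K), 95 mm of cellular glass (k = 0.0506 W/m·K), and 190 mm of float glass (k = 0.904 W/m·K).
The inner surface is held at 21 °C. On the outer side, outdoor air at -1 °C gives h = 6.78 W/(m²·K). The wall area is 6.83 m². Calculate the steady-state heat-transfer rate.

Q ≈ 67.2 W

Using the resistance-network approach (series):
R_brass = L/(kA) = 0.0022/(103×6.83) = 3.127×10^-6 K/W
R_cellular glass = L/(kA) = 0.095/(0.0506×6.83) = 0.2749 K/W
R_float glass = L/(kA) = 0.19/(0.904×6.83) = 0.03077 K/W
R_outer film = 1/(h_o·A) = 1/(6.78×6.83) = 0.02159 K/W
R_total = 0.3273 K/W
Q = ΔT / R_total = 22 / 0.3273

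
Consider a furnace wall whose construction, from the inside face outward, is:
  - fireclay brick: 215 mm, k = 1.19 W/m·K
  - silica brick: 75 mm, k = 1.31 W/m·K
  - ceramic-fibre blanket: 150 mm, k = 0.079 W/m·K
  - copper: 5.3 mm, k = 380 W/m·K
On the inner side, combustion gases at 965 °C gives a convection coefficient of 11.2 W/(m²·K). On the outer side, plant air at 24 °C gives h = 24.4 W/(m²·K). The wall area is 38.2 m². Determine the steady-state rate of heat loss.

Q ≈ 15900 W

Thermal resistances in series:
R_inner film = 1/(h_i·A) = 1/(11.2×38.2) = 0.002337 K/W
R_fireclay brick = L/(kA) = 0.215/(1.19×38.2) = 0.00473 K/W
R_silica brick = L/(kA) = 0.075/(1.31×38.2) = 0.001499 K/W
R_ceramic-fibre blanket = L/(kA) = 0.15/(0.079×38.2) = 0.04971 K/W
R_copper = L/(kA) = 0.0053/(380×38.2) = 3.651×10^-7 K/W
R_outer film = 1/(h_o·A) = 1/(24.4×38.2) = 0.001073 K/W
R_total = 0.05934 K/W
Q = ΔT / R_total = 941 / 0.05934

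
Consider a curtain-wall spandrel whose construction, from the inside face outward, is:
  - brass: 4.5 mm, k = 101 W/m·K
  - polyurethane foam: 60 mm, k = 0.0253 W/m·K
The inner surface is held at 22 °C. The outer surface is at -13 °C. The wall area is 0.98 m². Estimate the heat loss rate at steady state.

Q ≈ 14.5 W

Thermal resistances in series:
R_brass = L/(kA) = 0.0045/(101×0.98) = 4.546×10^-5 K/W
R_polyurethane foam = L/(kA) = 0.06/(0.0253×0.98) = 2.42 K/W
R_total = 2.42 K/W
Q = ΔT / R_total = 35 / 2.42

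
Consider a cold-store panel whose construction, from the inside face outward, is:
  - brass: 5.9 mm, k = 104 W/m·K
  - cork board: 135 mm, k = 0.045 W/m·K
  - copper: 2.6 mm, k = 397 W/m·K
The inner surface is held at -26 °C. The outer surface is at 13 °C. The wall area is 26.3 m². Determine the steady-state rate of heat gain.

Q ≈ 342 W

Using the resistance-network approach (series):
R_brass = L/(kA) = 0.0059/(104×26.3) = 2.157×10^-6 K/W
R_cork board = L/(kA) = 0.135/(0.045×26.3) = 0.1141 K/W
R_copper = L/(kA) = 0.0026/(397×26.3) = 2.49×10^-7 K/W
R_total = 0.1141 K/W
Q = ΔT / R_total = 39 / 0.1141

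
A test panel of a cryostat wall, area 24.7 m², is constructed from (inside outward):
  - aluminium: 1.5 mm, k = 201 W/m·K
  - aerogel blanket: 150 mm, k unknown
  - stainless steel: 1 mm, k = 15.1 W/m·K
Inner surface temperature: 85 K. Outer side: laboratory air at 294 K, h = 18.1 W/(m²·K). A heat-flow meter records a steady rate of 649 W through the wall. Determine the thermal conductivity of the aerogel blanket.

k ≈ 0.019 W/(m·K)

Treating each layer as a thermal resistance in series:
R_aluminium = L/(kA) = 0.0015/(201×24.7) = 3.021×10^-7 K/W
R_stainless steel = L/(kA) = 0.001/(15.1×24.7) = 2.681×10^-6 K/W
R_outer film = 1/(h_o·A) = 1/(18.1×24.7) = 0.002237 K/W
Sum of known resistances R_other = 0.00224 K/W
Total R = ΔT/Q = 209/649 = 0.322 K/W
R_aerogel blanket = R_total − R_other = 0.3198 K/W
k = L/(R·A) = 0.15/(0.3198×24.7)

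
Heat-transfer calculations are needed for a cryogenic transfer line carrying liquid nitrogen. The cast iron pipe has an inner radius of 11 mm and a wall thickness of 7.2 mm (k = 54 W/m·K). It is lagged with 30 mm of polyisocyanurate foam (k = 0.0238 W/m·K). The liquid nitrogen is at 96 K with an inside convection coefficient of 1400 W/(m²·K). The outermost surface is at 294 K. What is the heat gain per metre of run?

q′ ≈ 30.3 W/m

For a radial system each layer contributes R = ln(r_out/r_in)/(2πkL); films add R = 1/(hA).
R_inner film = 1/(h_i·2πr₁L) = 1/(1400×2π×0.011×1) = 0.01033 K/W
R_cast iron pipe wall = ln(18.2/11)/(2π×54×1) = 0.001484 K/W
R_polyisocyanurate foam = ln(48.2/18.2)/(2π×0.0238×1) = 6.513 K/W
R_total = 6.525 K/W
Q = ΔT/R_total = 198/6.525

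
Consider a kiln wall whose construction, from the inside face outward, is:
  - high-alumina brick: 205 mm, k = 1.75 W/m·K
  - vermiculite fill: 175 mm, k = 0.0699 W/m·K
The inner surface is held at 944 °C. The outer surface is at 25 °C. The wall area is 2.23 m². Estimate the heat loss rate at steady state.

Thermal resistances in series:
R_high-alumina brick = L/(kA) = 0.205/(1.75×2.23) = 0.05253 K/W
R_vermiculite fill = L/(kA) = 0.175/(0.0699×2.23) = 1.123 K/W
R_total = 1.175 K/W
Q = ΔT / R_total = 919 / 1.175

Q ≈ 782 W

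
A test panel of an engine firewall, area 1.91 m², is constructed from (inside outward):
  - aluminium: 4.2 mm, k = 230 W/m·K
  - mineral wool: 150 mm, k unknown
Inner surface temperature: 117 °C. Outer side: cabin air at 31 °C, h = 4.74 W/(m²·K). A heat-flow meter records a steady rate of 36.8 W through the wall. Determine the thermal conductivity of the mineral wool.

k ≈ 0.0353 W/(m·K)

Model the wall as resistances in series:
R_aluminium = L/(kA) = 0.0042/(230×1.91) = 9.561×10^-6 K/W
R_outer film = 1/(h_o·A) = 1/(4.74×1.91) = 0.1105 K/W
Sum of known resistances R_other = 0.1105 K/W
Total R = ΔT/Q = 86/36.8 = 2.337 K/W
R_mineral wool = R_total − R_other = 2.226 K/W
k = L/(R·A) = 0.15/(2.226×1.91)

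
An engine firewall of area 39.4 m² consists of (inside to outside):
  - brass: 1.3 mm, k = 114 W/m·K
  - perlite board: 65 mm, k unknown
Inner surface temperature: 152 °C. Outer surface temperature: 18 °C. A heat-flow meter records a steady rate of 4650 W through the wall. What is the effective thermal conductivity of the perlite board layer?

Using the resistance-network approach (series):
R_brass = L/(kA) = 0.0013/(114×39.4) = 2.894×10^-7 K/W
Sum of known resistances R_other = 2.894×10^-7 K/W
Total R = ΔT/Q = 134/4650 = 0.02882 K/W
R_perlite board = R_total − R_other = 0.02882 K/W
k = L/(R·A) = 0.065/(0.02882×39.4)

k ≈ 0.0572 W/(m·K)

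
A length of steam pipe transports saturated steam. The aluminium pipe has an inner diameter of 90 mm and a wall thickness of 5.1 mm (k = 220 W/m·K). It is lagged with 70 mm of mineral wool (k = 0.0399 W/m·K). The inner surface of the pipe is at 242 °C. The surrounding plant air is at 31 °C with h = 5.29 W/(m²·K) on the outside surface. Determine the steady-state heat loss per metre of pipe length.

q′ ≈ 56.4 W/m

Per-layer cylindrical resistances, series-summed:
R_aluminium pipe wall = ln(50.1/45)/(2π×220×1) = 7.767×10^-5 K/W
R_mineral wool = ln(120.1/50.1)/(2π×0.0399×1) = 3.487 K/W
R_outer film = 1/(h_o·2πr_oL) = 1/(5.29×2π×0.1201×1) = 0.2505 K/W
R_total = 3.738 K/W
Q = ΔT/R_total = 211/3.738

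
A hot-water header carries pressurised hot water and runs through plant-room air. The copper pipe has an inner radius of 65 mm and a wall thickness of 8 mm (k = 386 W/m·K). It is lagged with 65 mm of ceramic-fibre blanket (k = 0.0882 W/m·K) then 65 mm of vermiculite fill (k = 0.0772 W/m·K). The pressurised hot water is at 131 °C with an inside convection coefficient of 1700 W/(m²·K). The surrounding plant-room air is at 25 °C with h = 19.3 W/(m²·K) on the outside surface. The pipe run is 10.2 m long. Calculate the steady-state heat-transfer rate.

Cylindrical conduction, so R = ln(r₂/r₁)/(2πkL) per layer, in series:
R_inner film = 1/(h_i·2πr₁L) = 1/(1700×2π×0.065×10.2) = 1.412×10^-4 K/W
R_copper pipe wall = ln(73/65)/(2π×386×10.2) = 4.692×10^-6 K/W
R_ceramic-fibre blanket = ln(138/73)/(2π×0.0882×10.2) = 0.1127 K/W
R_vermiculite fill = ln(203/138)/(2π×0.0772×10.2) = 0.07801 K/W
R_outer film = 1/(h_o·2πr_oL) = 1/(19.3×2π×0.203×10.2) = 0.003983 K/W
R_total = 0.1948 K/W
Q = ΔT/R_total = 106/0.1948

Q ≈ 544 W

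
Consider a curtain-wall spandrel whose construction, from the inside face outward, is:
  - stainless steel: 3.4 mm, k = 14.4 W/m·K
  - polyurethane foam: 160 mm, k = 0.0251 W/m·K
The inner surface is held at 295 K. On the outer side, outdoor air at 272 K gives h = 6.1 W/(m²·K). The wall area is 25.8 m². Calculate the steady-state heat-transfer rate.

Treating each layer as a thermal resistance in series:
R_stainless steel = L/(kA) = 0.0034/(14.4×25.8) = 9.152×10^-6 K/W
R_polyurethane foam = L/(kA) = 0.16/(0.0251×25.8) = 0.2471 K/W
R_outer film = 1/(h_o·A) = 1/(6.1×25.8) = 0.006354 K/W
R_total = 0.2534 K/W
Q = ΔT / R_total = 23 / 0.2534

Q ≈ 90.8 W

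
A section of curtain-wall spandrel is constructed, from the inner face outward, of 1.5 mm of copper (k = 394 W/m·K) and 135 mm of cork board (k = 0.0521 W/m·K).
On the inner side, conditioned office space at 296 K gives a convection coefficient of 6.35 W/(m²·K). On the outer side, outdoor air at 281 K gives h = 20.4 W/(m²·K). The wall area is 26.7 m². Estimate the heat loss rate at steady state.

Q ≈ 143 W

Treating each layer as a thermal resistance in series:
R_inner film = 1/(h_i·A) = 1/(6.35×26.7) = 0.005898 K/W
R_copper = L/(kA) = 0.0015/(394×26.7) = 1.426×10^-7 K/W
R_cork board = L/(kA) = 0.135/(0.0521×26.7) = 0.09705 K/W
R_outer film = 1/(h_o·A) = 1/(20.4×26.7) = 0.001836 K/W
R_total = 0.1048 K/W
Q = ΔT / R_total = 15 / 0.1048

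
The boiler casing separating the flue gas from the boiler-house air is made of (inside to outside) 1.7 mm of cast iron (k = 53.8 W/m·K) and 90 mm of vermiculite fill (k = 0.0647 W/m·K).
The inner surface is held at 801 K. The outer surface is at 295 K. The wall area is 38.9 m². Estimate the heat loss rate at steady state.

Thermal resistances in series:
R_cast iron = L/(kA) = 0.0017/(53.8×38.9) = 8.123×10^-7 K/W
R_vermiculite fill = L/(kA) = 0.09/(0.0647×38.9) = 0.03576 K/W
R_total = 0.03576 K/W
Q = ΔT / R_total = 506 / 0.03576

Q ≈ 14100 W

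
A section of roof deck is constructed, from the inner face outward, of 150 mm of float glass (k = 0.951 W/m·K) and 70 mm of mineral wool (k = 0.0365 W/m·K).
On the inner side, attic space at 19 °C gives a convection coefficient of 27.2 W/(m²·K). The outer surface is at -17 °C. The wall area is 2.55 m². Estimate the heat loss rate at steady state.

Q ≈ 43.5 W

Treating each layer as a thermal resistance in series:
R_inner film = 1/(h_i·A) = 1/(27.2×2.55) = 0.01442 K/W
R_float glass = L/(kA) = 0.15/(0.951×2.55) = 0.06185 K/W
R_mineral wool = L/(kA) = 0.07/(0.0365×2.55) = 0.7521 K/W
R_total = 0.8284 K/W
Q = ΔT / R_total = 36 / 0.8284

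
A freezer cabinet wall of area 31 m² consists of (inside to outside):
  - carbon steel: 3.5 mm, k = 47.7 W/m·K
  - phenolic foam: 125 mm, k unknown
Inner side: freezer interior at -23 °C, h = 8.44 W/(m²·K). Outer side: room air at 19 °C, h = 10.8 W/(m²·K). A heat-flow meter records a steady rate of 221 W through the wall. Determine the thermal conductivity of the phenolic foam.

Using the resistance-network approach (series):
R_inner film = 1/(h_i·A) = 1/(8.44×31) = 0.003822 K/W
R_carbon steel = L/(kA) = 0.0035/(47.7×31) = 2.367×10^-6 K/W
R_outer film = 1/(h_o·A) = 1/(10.8×31) = 0.002987 K/W
Sum of known resistances R_other = 0.006811 K/W
Total R = ΔT/Q = 42/221 = 0.19 K/W
R_phenolic foam = R_total − R_other = 0.1832 K/W
k = L/(R·A) = 0.125/(0.1832×31)

k ≈ 0.022 W/(m·K)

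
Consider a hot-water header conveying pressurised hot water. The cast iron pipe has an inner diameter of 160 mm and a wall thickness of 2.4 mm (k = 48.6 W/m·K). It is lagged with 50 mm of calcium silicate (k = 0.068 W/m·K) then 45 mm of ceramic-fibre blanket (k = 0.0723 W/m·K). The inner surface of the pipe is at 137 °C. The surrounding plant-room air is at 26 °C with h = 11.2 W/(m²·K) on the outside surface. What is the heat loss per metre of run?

q′ ≈ 60.5 W/m

Radial resistances (cylindrical: R_cond = ln(r_o/r_i)/(2πkL), R_conv = 1/(h·2πrL)):
R_cast iron pipe wall = ln(82.4/80)/(2π×48.6×1) = 9.68×10^-5 K/W
R_calcium silicate = ln(132.4/82.4)/(2π×0.068×1) = 1.11 K/W
R_ceramic-fibre blanket = ln(177.4/132.4)/(2π×0.0723×1) = 0.6441 K/W
R_outer film = 1/(h_o·2πr_oL) = 1/(11.2×2π×0.1774×1) = 0.0801 K/W
R_total = 1.834 K/W
Q = ΔT/R_total = 111/1.834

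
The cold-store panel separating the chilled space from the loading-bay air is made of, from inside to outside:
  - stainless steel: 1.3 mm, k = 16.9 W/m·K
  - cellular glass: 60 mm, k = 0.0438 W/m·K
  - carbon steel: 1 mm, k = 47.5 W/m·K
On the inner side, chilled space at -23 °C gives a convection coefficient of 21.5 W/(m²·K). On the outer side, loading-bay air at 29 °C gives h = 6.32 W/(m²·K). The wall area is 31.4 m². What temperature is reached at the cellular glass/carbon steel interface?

T ≈ 23.8 °C

Model the wall as resistances in series:
R_inner film = 1/(h_i·A) = 1/(21.5×31.4) = 0.001481 K/W
R_stainless steel = L/(kA) = 0.0013/(16.9×31.4) = 2.45×10^-6 K/W
R_cellular glass = L/(kA) = 0.06/(0.0438×31.4) = 0.04363 K/W
R_carbon steel = L/(kA) = 0.001/(47.5×31.4) = 6.705×10^-7 K/W
R_outer film = 1/(h_o·A) = 1/(6.32×31.4) = 0.005039 K/W
R_total = 0.05015 K/W;  Q = ΔT/R_total = 52/0.05015 = 1037 W
T_interface = T_inner + Q·ΣR(inner→interface) = -23 + 1040×0.04511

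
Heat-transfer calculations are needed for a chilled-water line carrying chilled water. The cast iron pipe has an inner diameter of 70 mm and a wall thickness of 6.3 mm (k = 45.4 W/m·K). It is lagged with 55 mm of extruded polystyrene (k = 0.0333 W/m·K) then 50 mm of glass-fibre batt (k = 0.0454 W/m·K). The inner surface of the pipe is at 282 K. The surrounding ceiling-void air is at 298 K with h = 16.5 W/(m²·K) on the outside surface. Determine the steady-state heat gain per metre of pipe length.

Radial resistances (cylindrical: R_cond = ln(r_o/r_i)/(2πkL), R_conv = 1/(h·2πrL)):
R_cast iron pipe wall = ln(41.3/35)/(2π×45.4×1) = 5.802×10^-4 K/W
R_extruded polystyrene = ln(96.3/41.3)/(2π×0.0333×1) = 4.046 K/W
R_glass-fibre batt = ln(146.3/96.3)/(2π×0.0454×1) = 1.466 K/W
R_outer film = 1/(h_o·2πr_oL) = 1/(16.5×2π×0.1463×1) = 0.06593 K/W
R_total = 5.579 K/W
Q = ΔT/R_total = 16/5.579

q′ ≈ 2.87 W/m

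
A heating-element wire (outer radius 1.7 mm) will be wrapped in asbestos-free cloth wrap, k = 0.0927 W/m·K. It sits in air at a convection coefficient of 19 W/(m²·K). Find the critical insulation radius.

r_cr ≈ 4.88 mm

For a cylinder r_cr = k/h = 0.0927/19
r_cr = 4.88 mm; since the bare radius (1.7 mm) is below r_cr, adding a thin layer of insulation will *increase* heat loss.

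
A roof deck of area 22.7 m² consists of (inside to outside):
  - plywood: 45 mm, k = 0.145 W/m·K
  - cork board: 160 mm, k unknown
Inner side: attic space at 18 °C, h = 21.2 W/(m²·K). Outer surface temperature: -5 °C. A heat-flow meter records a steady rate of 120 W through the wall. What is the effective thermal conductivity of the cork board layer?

Series thermal resistances:
R_inner film = 1/(h_i·A) = 1/(21.2×22.7) = 0.002078 K/W
R_plywood = L/(kA) = 0.045/(0.145×22.7) = 0.01367 K/W
Sum of known resistances R_other = 0.01575 K/W
Total R = ΔT/Q = 23/120 = 0.1917 K/W
R_cork board = R_total − R_other = 0.1759 K/W
k = L/(R·A) = 0.16/(0.1759×22.7)

k ≈ 0.0401 W/(m·K)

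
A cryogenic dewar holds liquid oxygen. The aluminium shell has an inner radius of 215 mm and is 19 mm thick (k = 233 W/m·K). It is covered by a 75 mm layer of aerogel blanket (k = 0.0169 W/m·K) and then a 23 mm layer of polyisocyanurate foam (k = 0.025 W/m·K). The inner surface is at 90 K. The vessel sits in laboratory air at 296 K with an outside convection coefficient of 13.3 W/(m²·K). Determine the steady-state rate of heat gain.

Radial (spherical) resistances in series:
R_aluminium shell = (1/0.215 − 1/0.234)/(4π×233) = 1.29×10^-4 K/W
R_aerogel blanket = (1/0.234 − 1/0.309)/(4π×0.0169) = 4.884 K/W
R_polyisocyanurate foam = (1/0.309 − 1/0.332)/(4π×0.025) = 0.7136 K/W
R_outer film = 1/(h·4πr_o²) = 1/(13.3×4π×0.332²) = 0.05428 K/W
R_total = 5.652 K/W
Q = ΔT/R_total = 206/5.652

Q ≈ 36.4 W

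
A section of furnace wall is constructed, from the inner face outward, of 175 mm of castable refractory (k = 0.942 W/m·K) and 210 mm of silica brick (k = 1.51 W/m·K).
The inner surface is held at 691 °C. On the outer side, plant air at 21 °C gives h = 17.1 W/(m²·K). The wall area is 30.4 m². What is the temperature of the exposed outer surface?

T ≈ 123 °C

Treating each layer as a thermal resistance in series:
R_castable refractory = L/(kA) = 0.175/(0.942×30.4) = 0.006111 K/W
R_silica brick = L/(kA) = 0.21/(1.51×30.4) = 0.004575 K/W
R_outer film = 1/(h_o·A) = 1/(17.1×30.4) = 0.001924 K/W
R_total = 0.01261 K/W;  Q = ΔT/R_total = 670/0.01261 = 53130 W
T_interface = T_inner − Q·ΣR(inner→interface) = 691 − 53100×0.01069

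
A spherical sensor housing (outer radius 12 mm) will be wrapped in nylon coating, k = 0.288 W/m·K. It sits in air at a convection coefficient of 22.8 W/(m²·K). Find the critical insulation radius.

r_cr ≈ 25.3 mm

For a sphere r_cr = 2k/h = 2×0.288/22.8
r_cr = 25.3 mm; since the bare radius (12 mm) is below r_cr, adding a thin layer of insulation will *increase* heat loss.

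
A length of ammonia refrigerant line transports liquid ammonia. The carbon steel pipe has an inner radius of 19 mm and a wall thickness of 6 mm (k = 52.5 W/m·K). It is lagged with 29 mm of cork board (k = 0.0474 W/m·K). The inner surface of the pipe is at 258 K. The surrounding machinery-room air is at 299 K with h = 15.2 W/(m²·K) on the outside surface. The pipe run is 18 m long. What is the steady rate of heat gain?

For a radial system each layer contributes R = ln(r_out/r_in)/(2πkL); films add R = 1/(hA).
R_carbon steel pipe wall = ln(25/19)/(2π×52.5×18) = 4.622×10^-5 K/W
R_cork board = ln(54/25)/(2π×0.0474×18) = 0.1437 K/W
R_outer film = 1/(h_o·2πr_oL) = 1/(15.2×2π×0.054×18) = 0.01077 K/W
R_total = 0.1545 K/W
Q = ΔT/R_total = 41/0.1545

Q ≈ 265 W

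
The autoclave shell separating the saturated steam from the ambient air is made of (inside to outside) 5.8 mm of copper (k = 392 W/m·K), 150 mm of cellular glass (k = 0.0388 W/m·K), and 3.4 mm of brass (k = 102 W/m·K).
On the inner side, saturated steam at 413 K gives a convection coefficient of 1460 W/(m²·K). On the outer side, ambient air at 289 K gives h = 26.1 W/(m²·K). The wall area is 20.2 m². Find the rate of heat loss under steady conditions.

Q ≈ 641 W

Series thermal resistances:
R_inner film = 1/(h_i·A) = 1/(1460×20.2) = 3.391×10^-5 K/W
R_copper = L/(kA) = 0.0058/(392×20.2) = 7.325×10^-7 K/W
R_cellular glass = L/(kA) = 0.15/(0.0388×20.2) = 0.1914 K/W
R_brass = L/(kA) = 0.0034/(102×20.2) = 1.65×10^-6 K/W
R_outer film = 1/(h_o·A) = 1/(26.1×20.2) = 0.001897 K/W
R_total = 0.1933 K/W
Q = ΔT / R_total = 124 / 0.1933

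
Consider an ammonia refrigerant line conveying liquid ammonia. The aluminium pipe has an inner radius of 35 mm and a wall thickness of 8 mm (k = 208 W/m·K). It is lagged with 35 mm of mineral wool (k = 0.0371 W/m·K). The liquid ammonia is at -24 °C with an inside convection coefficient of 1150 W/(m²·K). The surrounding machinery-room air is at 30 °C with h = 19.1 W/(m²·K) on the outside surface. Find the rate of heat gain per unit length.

q′ ≈ 20.3 W/m

Radial resistances (cylindrical: R_cond = ln(r_o/r_i)/(2πkL), R_conv = 1/(h·2πrL)):
R_inner film = 1/(h_i·2πr₁L) = 1/(1150×2π×0.035×1) = 0.003954 K/W
R_aluminium pipe wall = ln(43/35)/(2π×208×1) = 1.575×10^-4 K/W
R_mineral wool = ln(78/43)/(2π×0.0371×1) = 2.555 K/W
R_outer film = 1/(h_o·2πr_oL) = 1/(19.1×2π×0.078×1) = 0.1068 K/W
R_total = 2.666 K/W
Q = ΔT/R_total = 54/2.666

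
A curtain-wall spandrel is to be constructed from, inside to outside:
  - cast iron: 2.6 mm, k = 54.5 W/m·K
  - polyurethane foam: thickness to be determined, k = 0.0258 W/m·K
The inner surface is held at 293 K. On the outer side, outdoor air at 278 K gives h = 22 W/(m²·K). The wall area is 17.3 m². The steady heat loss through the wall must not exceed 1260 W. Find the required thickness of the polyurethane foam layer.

L ≈ 4.14 mm

Using the resistance-network approach (series):
R_cast iron = L/(kA) = 0.0026/(54.5×17.3) = 2.758×10^-6 K/W
R_outer film = 1/(h_o·A) = 1/(22×17.3) = 0.002627 K/W
Sum of the known resistances R_other = 0.00263 K/W
Required total resistance R_tot = ΔT/Q_allow = 15/1260 = 0.0119 K/W
R_polyurethane foam = R_tot − R_other = 0.009275 K/W
L = R·k·A = 0.009275×0.0258×17.3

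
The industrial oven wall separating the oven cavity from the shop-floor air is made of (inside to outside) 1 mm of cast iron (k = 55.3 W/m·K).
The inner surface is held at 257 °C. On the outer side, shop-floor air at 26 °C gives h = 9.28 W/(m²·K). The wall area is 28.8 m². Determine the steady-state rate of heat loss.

Q ≈ 61700 W

Using the resistance-network approach (series):
R_cast iron = L/(kA) = 0.001/(55.3×28.8) = 6.279×10^-7 K/W
R_outer film = 1/(h_o·A) = 1/(9.28×28.8) = 0.003742 K/W
R_total = 0.003742 K/W
Q = ΔT / R_total = 231 / 0.003742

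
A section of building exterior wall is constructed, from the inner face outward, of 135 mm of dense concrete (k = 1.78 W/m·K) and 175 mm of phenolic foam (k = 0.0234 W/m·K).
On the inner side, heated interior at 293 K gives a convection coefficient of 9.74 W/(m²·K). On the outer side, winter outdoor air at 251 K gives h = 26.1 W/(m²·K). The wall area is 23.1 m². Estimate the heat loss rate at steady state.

Q ≈ 126 W

Treating each layer as a thermal resistance in series:
R_inner film = 1/(h_i·A) = 1/(9.74×23.1) = 0.004445 K/W
R_dense concrete = L/(kA) = 0.135/(1.78×23.1) = 0.003283 K/W
R_phenolic foam = L/(kA) = 0.175/(0.0234×23.1) = 0.3238 K/W
R_outer film = 1/(h_o·A) = 1/(26.1×23.1) = 0.001659 K/W
R_total = 0.3331 K/W
Q = ΔT / R_total = 42 / 0.3331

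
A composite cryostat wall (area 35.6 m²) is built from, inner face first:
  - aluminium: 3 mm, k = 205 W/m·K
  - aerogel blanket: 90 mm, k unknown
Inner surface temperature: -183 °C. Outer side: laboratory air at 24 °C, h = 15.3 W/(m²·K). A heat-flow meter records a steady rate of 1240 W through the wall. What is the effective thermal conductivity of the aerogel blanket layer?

k ≈ 0.0153 W/(m·K)

Series thermal resistances:
R_aluminium = L/(kA) = 0.003/(205×35.6) = 4.111×10^-7 K/W
R_outer film = 1/(h_o·A) = 1/(15.3×35.6) = 0.001836 K/W
Sum of known resistances R_other = 0.001836 K/W
Total R = ΔT/Q = 207/1240 = 0.1669 K/W
R_aerogel blanket = R_total − R_other = 0.1651 K/W
k = L/(R·A) = 0.09/(0.1651×35.6)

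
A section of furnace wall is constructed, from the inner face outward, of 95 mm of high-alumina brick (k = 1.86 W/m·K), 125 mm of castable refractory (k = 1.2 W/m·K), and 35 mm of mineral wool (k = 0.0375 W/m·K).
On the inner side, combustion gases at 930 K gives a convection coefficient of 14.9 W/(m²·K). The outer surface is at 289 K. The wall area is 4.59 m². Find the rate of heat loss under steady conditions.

Thermal resistances in series:
R_inner film = 1/(h_i·A) = 1/(14.9×4.59) = 0.01462 K/W
R_high-alumina brick = L/(kA) = 0.095/(1.86×4.59) = 0.01113 K/W
R_castable refractory = L/(kA) = 0.125/(1.2×4.59) = 0.02269 K/W
R_mineral wool = L/(kA) = 0.035/(0.0375×4.59) = 0.2033 K/W
R_total = 0.2518 K/W
Q = ΔT / R_total = 641 / 0.2518

Q ≈ 2550 W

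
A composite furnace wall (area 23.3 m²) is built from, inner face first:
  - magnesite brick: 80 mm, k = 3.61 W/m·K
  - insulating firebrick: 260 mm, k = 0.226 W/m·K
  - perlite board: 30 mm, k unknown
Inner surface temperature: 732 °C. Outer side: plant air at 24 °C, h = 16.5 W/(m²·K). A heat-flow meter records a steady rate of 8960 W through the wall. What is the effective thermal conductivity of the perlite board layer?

k ≈ 0.0493 W/(m·K)

Using the resistance-network approach (series):
R_magnesite brick = L/(kA) = 0.08/(3.61×23.3) = 9.511×10^-4 K/W
R_insulating firebrick = L/(kA) = 0.26/(0.226×23.3) = 0.04938 K/W
R_outer film = 1/(h_o·A) = 1/(16.5×23.3) = 0.002601 K/W
Sum of known resistances R_other = 0.05293 K/W
Total R = ΔT/Q = 708/8960 = 0.07902 K/W
R_perlite board = R_total − R_other = 0.02609 K/W
k = L/(R·A) = 0.03/(0.02609×23.3)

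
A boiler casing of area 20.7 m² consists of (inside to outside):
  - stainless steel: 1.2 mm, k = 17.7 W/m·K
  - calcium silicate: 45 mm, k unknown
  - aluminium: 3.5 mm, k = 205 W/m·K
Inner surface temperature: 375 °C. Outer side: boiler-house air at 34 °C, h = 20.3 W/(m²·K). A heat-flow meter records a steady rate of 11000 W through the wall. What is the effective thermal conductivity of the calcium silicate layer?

Treating each layer as a thermal resistance in series:
R_stainless steel = L/(kA) = 0.0012/(17.7×20.7) = 3.275×10^-6 K/W
R_aluminium = L/(kA) = 0.0035/(205×20.7) = 8.248×10^-7 K/W
R_outer film = 1/(h_o·A) = 1/(20.3×20.7) = 0.00238 K/W
Sum of known resistances R_other = 0.002384 K/W
Total R = ΔT/Q = 341/11000 = 0.031 K/W
R_calcium silicate = R_total − R_other = 0.02862 K/W
k = L/(R·A) = 0.045/(0.02862×20.7)

k ≈ 0.076 W/(m·K)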